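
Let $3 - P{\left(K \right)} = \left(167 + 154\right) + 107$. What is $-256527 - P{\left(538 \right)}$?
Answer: $-256102$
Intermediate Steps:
$P{\left(K \right)} = -425$ ($P{\left(K \right)} = 3 - \left(\left(167 + 154\right) + 107\right) = 3 - \left(321 + 107\right) = 3 - 428 = -425$)
$-256527 - P{\left(538 \right)} = -256527 - -425 = -256527 + 425 = -256102$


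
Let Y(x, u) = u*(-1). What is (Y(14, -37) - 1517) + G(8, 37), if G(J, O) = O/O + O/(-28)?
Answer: -41449/28 ≈ -1480.3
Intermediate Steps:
Y(x, u) = -u
G(J, O) = 1 - O/28 (G(J, O) = 1 + O*(-1/28) = 1 - O/28)
(Y(14, -37) - 1517) + G(8, 37) = (-1*(-37) - 1517) + (1 - 1/28*37) = (37 - 1517) + (1 - 37/28) = -1480 - 9/28 = -41449/28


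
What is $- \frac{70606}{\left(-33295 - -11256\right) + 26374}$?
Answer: $- \frac{70606}{4335} \approx -16.287$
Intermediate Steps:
$- \frac{70606}{\left(-33295 - -11256\right) + 26374} = - \frac{70606}{\left(-33295 + 11256\right) + 26374} = - \frac{70606}{-22039 + 26374} = - \frac{70606}{4335}$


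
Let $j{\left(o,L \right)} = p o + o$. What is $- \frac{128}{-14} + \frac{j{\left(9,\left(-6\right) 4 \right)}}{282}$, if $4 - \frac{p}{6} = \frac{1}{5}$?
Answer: $\frac{32579}{3290} \approx 9.9024$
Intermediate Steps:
$p = \frac{114}{5}$ ($p = 24 - \frac{6}{5} = \frac{114}{5} \approx 22.8$)
$j{\left(o,L \right)} = \frac{119 o}{5}$ ($j{\left(o,L \right)} = \frac{114 o}{5} + o = \frac{119 o}{5}$)
$- \frac{128}{-14} + \frac{j{\left(9,\left(-6\right) 4 \right)}}{282} = - \frac{128}{-14} + \frac{\frac{119}{5} \cdot 9}{282} = \left(-128\right) \left(- \frac{1}{14}\right) + \frac{1071}{5} \cdot \frac{1}{282} = \frac{64}{7} + \frac{357}{470} = \frac{32579}{3290}$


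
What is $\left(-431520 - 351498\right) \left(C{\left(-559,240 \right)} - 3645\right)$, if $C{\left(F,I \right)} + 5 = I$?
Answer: $2670091380$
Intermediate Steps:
$C{\left(F,I \right)} = -5 + I$
$\left(-431520 - 351498\right) \left(C{\left(-559,240 \right)} - 3645\right) = \left(-431520 - 351498\right) \left(\left(-5 + 240\right) - 3645\right) = - 783018 \left(235 - 3645\right) = \left(-783018\right) \left(-3410\right) = 2670091380$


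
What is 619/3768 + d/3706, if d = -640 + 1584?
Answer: 2925503/6982104 ≈ 0.41900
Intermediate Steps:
d = 944
619/3768 + d/3706 = 619/3768 + 944/3706 = 619*(1/3768) + 944*(1/3706) = 619/3768 + 472/1853 = 2925503/6982104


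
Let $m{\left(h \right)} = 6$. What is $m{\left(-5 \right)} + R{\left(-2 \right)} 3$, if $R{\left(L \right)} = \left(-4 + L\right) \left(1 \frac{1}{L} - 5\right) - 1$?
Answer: $102$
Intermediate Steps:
$R{\left(L \right)} = -1 + \left(-5 + \frac{1}{L}\right) \left(-4 + L\right)$ ($R{\left(L \right)} = \left(-4 + L\right) \left(\frac{1}{L} - 5\right) - 1 = \left(-4 + L\right) \left(-5 + \frac{1}{L}\right) - 1 = \left(-5 + \frac{1}{L}\right) \left(-4 + L\right) - 1 = -1 + \left(-5 + \frac{1}{L}\right) \left(-4 + L\right)$)
$m{\left(-5 \right)} + R{\left(-2 \right)} 3 = 6 + \left(20 - -10 - \frac{4}{-2}\right) 3 = 6 + \left(20 + 10 - -2\right) 3 = 6 + \left(20 + 10 + 2\right) 3 = 6 + 32 \cdot 3 = 6 + 96 = 102$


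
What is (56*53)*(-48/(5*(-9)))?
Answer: 47488/15 ≈ 3165.9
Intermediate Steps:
(56*53)*(-48/(5*(-9))) = 2968*(-48/(-45)) = 2968*(-48*(-1/45)) = 2968*(16/15) = 47488/15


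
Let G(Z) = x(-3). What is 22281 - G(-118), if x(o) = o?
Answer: 22284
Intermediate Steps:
G(Z) = -3
22281 - G(-118) = 22281 - 1*(-3) = 22281 + 3 = 22284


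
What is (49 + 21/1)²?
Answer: 4900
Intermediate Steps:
(49 + 21/1)² = (49 + 21*1)² = (49 + 21)² = 70² = 4900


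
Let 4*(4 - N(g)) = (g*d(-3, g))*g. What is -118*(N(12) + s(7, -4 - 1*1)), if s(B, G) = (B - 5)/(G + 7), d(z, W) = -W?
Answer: -51566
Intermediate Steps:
N(g) = 4 + g**3/4 (N(g) = 4 - g*(-g)*g/4 = 4 - (-g**2)*g/4 = 4 - (-1)*g**3/4 = 4 + g**3/4)
s(B, G) = (-5 + B)/(7 + G)
-118*(N(12) + s(7, -4 - 1*1)) = -118*((4 + (1/4)*12**3) + (-5 + 7)/(7 + (-4 - 1*1))) = -118*((4 + (1/4)*1728) + 2/(7 + (-4 - 1))) = -118*((4 + 432) + 2/(7 - 5)) = -118*(436 + 2/2) = -118*(436 + (1/2)*2) = -118*(436 + 1) = -118*437 = -51566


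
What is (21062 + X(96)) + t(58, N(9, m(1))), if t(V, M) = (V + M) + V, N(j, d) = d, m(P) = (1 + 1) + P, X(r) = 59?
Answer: 21240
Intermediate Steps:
m(P) = 2 + P
t(V, M) = M + 2*V (t(V, M) = (M + V) + V = M + 2*V)
(21062 + X(96)) + t(58, N(9, m(1))) = (21062 + 59) + ((2 + 1) + 2*58) = 21121 + (3 + 116) = 21121 + 119 = 21240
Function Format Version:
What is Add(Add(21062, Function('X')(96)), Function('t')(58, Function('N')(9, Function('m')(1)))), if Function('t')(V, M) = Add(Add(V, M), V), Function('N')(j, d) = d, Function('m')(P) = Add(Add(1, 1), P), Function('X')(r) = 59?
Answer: 21240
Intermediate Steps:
Function('m')(P) = Add(2, P)
Function('t')(V, M) = Add(M, Mul(2, V)) (Function('t')(V, M) = Add(Add(M, V), V) = Add(M, Mul(2, V)))
Add(Add(21062, Function('X')(96)), Function('t')(58, Function('N')(9, Function('m')(1)))) = Add(Add(21062, 59), Add(Add(2, 1), Mul(2, 58))) = Add(21121, Add(3, 116)) = Add(21121, 119) = 21240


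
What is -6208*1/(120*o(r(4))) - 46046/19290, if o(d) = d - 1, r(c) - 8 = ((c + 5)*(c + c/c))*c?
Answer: -1601423/601205 ≈ -2.6637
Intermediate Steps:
r(c) = 8 + c*(1 + c)*(5 + c) (r(c) = 8 + ((c + 5)*(c + c/c))*c = 8 + ((5 + c)*(c + 1))*c = 8 + ((5 + c)*(1 + c))*c = 8 + ((1 + c)*(5 + c))*c = 8 + c*(1 + c)*(5 + c))
o(d) = -1 + d
-6208*1/(120*o(r(4))) - 46046/19290 = -6208*1/(120*(-1 + (8 + 4³ + 5*4 + 6*4²))) - 46046/19290 = -6208*1/(120*(-1 + (8 + 64 + 20 + 6*16))) - 46046*1/19290 = -6208*1/(120*(-1 + (8 + 64 + 20 + 96))) - 23023/9645 = -6208*1/(120*(-1 + 188)) - 23023/9645 = -6208/((187*(-12))*(-10)) - 23023/9645 = -6208/((-2244*(-10))) - 23023/9645 = -6208/22440 - 23023/9645 = -6208*1/22440 - 23023/9645 = -776/2805 - 23023/9645 = -1601423/601205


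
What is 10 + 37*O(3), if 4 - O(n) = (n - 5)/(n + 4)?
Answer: 1180/7 ≈ 168.57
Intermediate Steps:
O(n) = 4 - (-5 + n)/(4 + n) (O(n) = 4 - (n - 5)/(n + 4) = 4 - (-5 + n)/(4 + n))
10 + 37*O(3) = 10 + 37*(3*(7 + 3)/(4 + 3)) = 10 + 37*(3*10/7) = 10 + 37*(3*(⅐)*10) = 10 + 37*(30/7) = 10 + 1110/7 = 1180/7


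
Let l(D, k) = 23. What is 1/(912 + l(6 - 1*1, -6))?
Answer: 1/935 ≈ 0.0010695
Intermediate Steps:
1/(912 + l(6 - 1*1, -6)) = 1/(912 + 23) = 1/935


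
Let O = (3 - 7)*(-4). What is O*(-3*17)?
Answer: -816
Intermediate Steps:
O = 16 (O = -4*(-4) = 16)
O*(-3*17) = 16*(-3*17) = 16*(-51) = -816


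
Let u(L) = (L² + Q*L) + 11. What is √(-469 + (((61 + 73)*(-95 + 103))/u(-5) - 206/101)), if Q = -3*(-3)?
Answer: I*√54181147/303 ≈ 24.293*I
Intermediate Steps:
Q = 9
u(L) = 11 + L² + 9*L (u(L) = (L² + 9*L) + 11 = 11 + L² + 9*L)
√(-469 + (((61 + 73)*(-95 + 103))/u(-5) - 206/101)) = √(-469 + (((61 + 73)*(-95 + 103))/(11 + (-5)² + 9*(-5)) - 206/101)) = √(-469 + ((134*8)/(11 + 25 - 45) - 206*1/101)) = √(-469 + (1072/(-9) - 206/101)) = √(-469 + (1072*(-⅑) - 206/101)) = √(-469 + (-1072/9 - 206/101)) = √(-469 - 110126/909) = √(-536447/909) = I*√54181147/303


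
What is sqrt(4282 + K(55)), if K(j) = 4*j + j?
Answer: 7*sqrt(93) ≈ 67.506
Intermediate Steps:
K(j) = 5*j
sqrt(4282 + K(55)) = sqrt(4282 + 5*55) = sqrt(4282 + 275) = sqrt(4557) = 7*sqrt(93)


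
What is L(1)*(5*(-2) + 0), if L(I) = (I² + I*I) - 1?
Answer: -10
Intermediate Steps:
L(I) = -1 + 2*I² (L(I) = (I² + I²) - 1 = 2*I² - 1 = -1 + 2*I²)
L(1)*(5*(-2) + 0) = (-1 + 2*1²)*(5*(-2) + 0) = (-1 + 2*1)*(-10 + 0) = (-1 + 2)*(-10) = 1*(-10) = -10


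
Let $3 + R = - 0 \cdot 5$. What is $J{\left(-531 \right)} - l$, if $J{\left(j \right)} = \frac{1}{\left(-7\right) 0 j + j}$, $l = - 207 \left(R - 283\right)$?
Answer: $- \frac{31436263}{531} \approx -59202.0$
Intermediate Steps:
$R = -3$ ($R = -3 - 0 \cdot 5 = -3 - 0 = -3 + 0 = -3$)
$l = 59202$ ($l = - 207 \left(-3 - 283\right) = \left(-207\right) \left(-286\right) = 59202$)
$J{\left(j \right)} = \frac{1}{j}$ ($J{\left(j \right)} = \frac{1}{0 j + j} = \frac{1}{0 + j} = \frac{1}{j}$)
$J{\left(-531 \right)} - l = \frac{1}{-531} - 59202 = - \frac{1}{531} - 59202 = - \frac{31436263}{531}$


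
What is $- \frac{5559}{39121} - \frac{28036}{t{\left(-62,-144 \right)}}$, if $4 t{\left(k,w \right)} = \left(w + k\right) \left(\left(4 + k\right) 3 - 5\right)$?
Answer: $- \frac{2296083995}{721273877} \approx -3.1834$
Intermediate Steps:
$t{\left(k,w \right)} = \frac{\left(7 + 3 k\right) \left(k + w\right)}{4}$ ($t{\left(k,w \right)} = \frac{\left(w + k\right) \left(\left(4 + k\right) 3 - 5\right)}{4} = \frac{\left(k + w\right) \left(\left(12 + 3 k\right) - 5\right)}{4} = \frac{\left(k + w\right) \left(7 + 3 k\right)}{4} = \frac{\left(7 + 3 k\right) \left(k + w\right)}{4}$)
$- \frac{5559}{39121} - \frac{28036}{t{\left(-62,-144 \right)}} = - \frac{5559}{39121} - \frac{28036}{\frac{3 \left(-62\right)^{2}}{4} + \frac{7}{4} \left(-62\right) + \frac{7}{4} \left(-144\right) + \frac{3}{4} \left(-62\right) \left(-144\right)} = \left(-5559\right) \frac{1}{39121} - \frac{28036}{\frac{3}{4} \cdot 3844 - \frac{217}{2} - 252 + 6696} = - \frac{5559}{39121} - \frac{28036}{2883 - \frac{217}{2} - 252 + 6696} = - \frac{5559}{39121} - \frac{28036}{\frac{18437}{2}} = - \frac{5559}{39121} - \frac{56072}{18437} = - \frac{2296083995}{721273877}$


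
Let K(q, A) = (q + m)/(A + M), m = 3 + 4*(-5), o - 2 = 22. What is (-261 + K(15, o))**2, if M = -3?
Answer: 30063289/441 ≈ 68171.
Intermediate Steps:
o = 24 (o = 2 + 22 = 24)
m = -17 (m = 3 - 20 = -17)
K(q, A) = (-17 + q)/(-3 + A) (K(q, A) = (q - 17)/(A - 3) = (-17 + q)/(-3 + A))
(-261 + K(15, o))**2 = (-261 + (-17 + 15)/(-3 + 24))**2 = (-261 - 2/21)**2 = (-5483/21)**2 = 30063289/441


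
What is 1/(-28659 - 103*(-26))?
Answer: -1/25981 ≈ -3.8490e-5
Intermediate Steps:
1/(-28659 - 103*(-26)) = 1/(-28659 + 2678) = 1/(-25981) = -1/25981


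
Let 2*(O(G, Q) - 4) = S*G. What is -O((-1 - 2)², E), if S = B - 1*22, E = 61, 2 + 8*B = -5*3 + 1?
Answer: 104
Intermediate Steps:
B = -2 (B = -¼ + (-5*3 + 1)/8 = -¼ + (-15 + 1)/8 = -¼ + (⅛)*(-14) = -¼ - 7/4 = -2)
S = -24 (S = -2 - 1*22 = -2 - 22 = -24)
O(G, Q) = 4 - 12*G (O(G, Q) = 4 + (-24*G)/2 = 4 - 12*G)
-O((-1 - 2)², E) = -(4 - 12*(-1 - 2)²) = -(4 - 12*(-3)²) = -(4 - 12*9) = -(4 - 108) = -1*(-104) = 104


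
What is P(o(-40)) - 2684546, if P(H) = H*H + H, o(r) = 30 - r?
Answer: -2679576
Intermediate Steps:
P(H) = H + H² (P(H) = H² + H = H + H²)
P(o(-40)) - 2684546 = (30 - 1*(-40))*(1 + (30 - 1*(-40))) - 2684546 = (30 + 40)*(1 + (30 + 40)) - 2684546 = 70*(1 + 70) - 2684546 = 70*71 - 2684546 = 4970 - 2684546 = -2679576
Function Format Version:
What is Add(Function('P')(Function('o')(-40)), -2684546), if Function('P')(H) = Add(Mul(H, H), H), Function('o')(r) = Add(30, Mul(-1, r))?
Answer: -2679576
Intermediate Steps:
Function('P')(H) = Add(H, Pow(H, 2)) (Function('P')(H) = Add(Pow(H, 2), H) = Add(H, Pow(H, 2)))
Add(Function('P')(Function('o')(-40)), -2684546) = Add(Mul(Add(30, Mul(-1, -40)), Add(1, Add(30, Mul(-1, -40)))), -2684546) = Add(Mul(Add(30, 40), Add(1, Add(30, 40))), -2684546) = Add(Mul(70, Add(1, 70)), -2684546) = Add(Mul(70, 71), -2684546) = Add(4970, -2684546) = -2679576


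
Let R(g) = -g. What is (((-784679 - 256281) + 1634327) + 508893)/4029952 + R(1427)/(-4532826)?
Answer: 625262941033/2283383900544 ≈ 0.27383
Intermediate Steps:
(((-784679 - 256281) + 1634327) + 508893)/4029952 + R(1427)/(-4532826) = (((-784679 - 256281) + 1634327) + 508893)/4029952 - 1*1427/(-4532826) = ((-1040960 + 1634327) + 508893)*(1/4029952) - 1427*(-1/4532826) = (593367 + 508893)*(1/4029952) + 1427/4532826 = 1102260*(1/4029952) + 1427/4532826 = 275565/1007488 + 1427/4532826 = 625262941033/2283383900544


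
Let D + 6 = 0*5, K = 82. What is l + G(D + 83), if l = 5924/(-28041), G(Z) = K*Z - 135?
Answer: 173259415/28041 ≈ 6178.8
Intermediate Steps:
D = -6 (D = -6 + 0*5 = -6 + 0 = -6)
G(Z) = -135 + 82*Z (G(Z) = 82*Z - 135 = -135 + 82*Z)
l = -5924/28041 (l = 5924*(-1/28041) = -5924/28041 ≈ -0.21126)
l + G(D + 83) = -5924/28041 + (-135 + 82*(-6 + 83)) = -5924/28041 + (-135 + 82*77) = -5924/28041 + (-135 + 6314) = -5924/28041 + 6179 = 173259415/28041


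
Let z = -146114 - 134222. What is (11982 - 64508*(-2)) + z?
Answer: -139338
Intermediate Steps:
z = -280336
(11982 - 64508*(-2)) + z = (11982 - 64508*(-2)) - 280336 = (11982 - 1*(-129016)) - 280336 = (11982 + 129016) - 280336 = 140998 - 280336 = -139338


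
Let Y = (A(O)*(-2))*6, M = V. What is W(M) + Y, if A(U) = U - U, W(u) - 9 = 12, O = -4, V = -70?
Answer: 21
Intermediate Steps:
M = -70
W(u) = 21 (W(u) = 9 + 12 = 21)
A(U) = 0
Y = 0 (Y = (0*(-2))*6 = 0*6 = 0)
W(M) + Y = 21 + 0 = 21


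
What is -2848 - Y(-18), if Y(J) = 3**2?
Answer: -2857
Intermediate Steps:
Y(J) = 9
-2848 - Y(-18) = -2848 - 1*9 = -2848 - 9 = -2857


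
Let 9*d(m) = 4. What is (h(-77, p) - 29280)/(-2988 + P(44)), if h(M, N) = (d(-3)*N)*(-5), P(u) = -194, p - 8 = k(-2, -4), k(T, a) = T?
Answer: 43940/4773 ≈ 9.2059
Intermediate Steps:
d(m) = 4/9 (d(m) = (⅑)*4 = 4/9)
p = 6 (p = 8 - 2 = 6)
h(M, N) = -20*N/9 (h(M, N) = (4*N/9)*(-5) = -20*N/9)
(h(-77, p) - 29280)/(-2988 + P(44)) = (-20/9*6 - 29280)/(-2988 - 194) = (-40/3 - 29280)/(-3182) = -87880/3*(-1/3182) = 43940/4773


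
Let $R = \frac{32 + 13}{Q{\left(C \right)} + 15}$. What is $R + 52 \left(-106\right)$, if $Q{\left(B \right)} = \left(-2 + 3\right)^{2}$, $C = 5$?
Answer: $- \frac{88147}{16} \approx -5509.2$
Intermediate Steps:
$Q{\left(B \right)} = 1$ ($Q{\left(B \right)} = 1^{2} = 1$)
$R = \frac{45}{16}$ ($R = \frac{32 + 13}{1 + 15} = \frac{45}{16} \approx 2.8125$)
$R + 52 \left(-106\right) = \frac{45}{16} + 52 \left(-106\right) = \frac{45}{16} - 5512 = - \frac{88147}{16}$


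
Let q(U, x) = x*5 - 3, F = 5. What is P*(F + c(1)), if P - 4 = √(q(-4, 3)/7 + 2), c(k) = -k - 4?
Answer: 0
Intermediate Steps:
q(U, x) = -3 + 5*x (q(U, x) = 5*x - 3 = -3 + 5*x)
c(k) = -4 - k
P = 4 + √182/7 (P = 4 + √((-3 + 5*3)/7 + 2) = 4 + √((-3 + 15)*(⅐) + 2) = 4 + √(12*(⅐) + 2) = 4 + √(12/7 + 2) = 4 + √(26/7) = 4 + √182/7 ≈ 5.9272)
P*(F + c(1)) = (4 + √182/7)*(5 + (-4 - 1*1)) = (4 + √182/7)*(5 + (-4 - 1)) = (4 + √182/7)*(5 - 5) = (4 + √182/7)*0 = 0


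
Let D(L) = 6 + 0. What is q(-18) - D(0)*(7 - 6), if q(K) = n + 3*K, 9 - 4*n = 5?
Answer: -59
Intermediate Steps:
n = 1 (n = 9/4 - 1/4*5 = 9/4 - 5/4 = 1)
D(L) = 6
q(K) = 1 + 3*K
q(-18) - D(0)*(7 - 6) = (1 + 3*(-18)) - 6*(7 - 6) = (1 - 54) - 6 = -53 - 1*6 = -53 - 6 = -59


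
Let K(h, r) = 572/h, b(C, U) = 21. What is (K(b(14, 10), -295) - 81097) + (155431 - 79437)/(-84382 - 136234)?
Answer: -187796307157/2316468 ≈ -81070.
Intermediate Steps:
(K(b(14, 10), -295) - 81097) + (155431 - 79437)/(-84382 - 136234) = (572/21 - 81097) + (155431 - 79437)/(-84382 - 136234) = (572*(1/21) - 81097) + 75994/(-220616) = (572/21 - 81097) + 75994*(-1/220616) = -1702465/21 - 37997/110308 = -187796307157/2316468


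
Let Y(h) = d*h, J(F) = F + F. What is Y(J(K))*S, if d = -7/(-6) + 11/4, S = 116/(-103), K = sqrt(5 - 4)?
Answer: -2726/309 ≈ -8.8220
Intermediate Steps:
K = 1 (K = sqrt(1) = 1)
J(F) = 2*F
S = -116/103 (S = 116*(-1/103) = -116/103 ≈ -1.1262)
d = 47/12 (d = -7*(-1/6) + 11*(1/4) = 7/6 + 11/4 = 47/12 ≈ 3.9167)
Y(h) = 47*h/12
Y(J(K))*S = (47*(2*1)/12)*(-116/103) = ((47/12)*2)*(-116/103) = (47/6)*(-116/103) = -2726/309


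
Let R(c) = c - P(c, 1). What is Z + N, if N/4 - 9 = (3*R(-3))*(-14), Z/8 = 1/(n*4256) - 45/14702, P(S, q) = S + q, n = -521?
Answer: 415598341577/2037491372 ≈ 203.98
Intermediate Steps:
R(c) = -1 (R(c) = c - (c + 1) = c - (1 + c) = c + (-1 - c) = -1)
Z = -49898311/2037491372 (Z = 8*(1/(-521*4256) - 45/14702) = 8*(-1/521*1/4256 - 45*1/14702) = 8*(-1/2217376 - 45/14702) = 8*(-49898311/16299930976) = -49898311/2037491372 ≈ -0.024490)
N = 204 (N = 36 + 4*((3*(-1))*(-14)) = 36 + 4*(-3*(-14)) = 36 + 4*42 = 36 + 168 = 204)
Z + N = -49898311/2037491372 + 204 = 415598341577/2037491372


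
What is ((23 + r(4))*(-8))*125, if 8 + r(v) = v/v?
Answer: -16000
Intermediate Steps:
r(v) = -7 (r(v) = -8 + v/v = -8 + 1 = -7)
((23 + r(4))*(-8))*125 = ((23 - 7)*(-8))*125 = (16*(-8))*125 = -128*125 = -16000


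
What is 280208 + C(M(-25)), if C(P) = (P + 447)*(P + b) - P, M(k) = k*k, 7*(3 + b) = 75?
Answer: 6704969/7 ≈ 9.5785e+5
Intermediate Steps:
b = 54/7 (b = -3 + (⅐)*75 = -3 + 75/7 = 54/7 ≈ 7.7143)
M(k) = k²
C(P) = -P + (447 + P)*(54/7 + P) (C(P) = (P + 447)*(P + 54/7) - P = (447 + P)*(54/7 + P) - P = -P + (447 + P)*(54/7 + P))
280208 + C(M(-25)) = 280208 + (24138/7 + ((-25)²)² + (3176/7)*(-25)²) = 280208 + (24138/7 + 625² + (3176/7)*625) = 280208 + (24138/7 + 390625 + 1985000/7) = 280208 + 4743513/7 = 6704969/7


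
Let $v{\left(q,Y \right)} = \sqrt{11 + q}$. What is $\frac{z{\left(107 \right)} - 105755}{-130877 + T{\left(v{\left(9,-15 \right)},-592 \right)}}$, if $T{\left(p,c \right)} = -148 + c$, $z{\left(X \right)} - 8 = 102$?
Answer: $\frac{105645}{131617} \approx 0.80267$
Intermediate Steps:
$z{\left(X \right)} = 110$ ($z{\left(X \right)} = 8 + 102 = 110$)
$\frac{z{\left(107 \right)} - 105755}{-130877 + T{\left(v{\left(9,-15 \right)},-592 \right)}} = \frac{110 - 105755}{-130877 - 740} = - \frac{105645}{-130877 - 740} = - \frac{105645}{-131617} = \left(-105645\right) \left(- \frac{1}{131617}\right) = \frac{105645}{131617}$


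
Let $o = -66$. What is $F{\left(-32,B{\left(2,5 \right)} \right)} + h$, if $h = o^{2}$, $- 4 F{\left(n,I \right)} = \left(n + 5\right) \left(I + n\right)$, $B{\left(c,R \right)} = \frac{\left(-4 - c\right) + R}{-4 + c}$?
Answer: $\frac{33147}{8} \approx 4143.4$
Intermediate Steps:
$B{\left(c,R \right)} = \frac{-4 + R - c}{-4 + c}$
$F{\left(n,I \right)} = - \frac{\left(5 + n\right) \left(I + n\right)}{4}$ ($F{\left(n,I \right)} = - \frac{\left(n + 5\right) \left(I + n\right)}{4} = - \frac{\left(5 + n\right) \left(I + n\right)}{4}$)
$h = 4356$ ($h = \left(-66\right)^{2} = 4356$)
$F{\left(-32,B{\left(2,5 \right)} \right)} + h = \left(- \frac{5 \frac{-4 + 5 - 2}{-4 + 2}}{4} - -40 - \frac{\left(-32\right)^{2}}{4} - \frac{1}{4} \frac{-4 + 5 - 2}{-4 + 2} \left(-32\right)\right) + 4356 = \left(- \frac{5 \frac{-4 + 5 - 2}{-2}}{4} + 40 - 256 - \frac{1}{4} \frac{-4 + 5 - 2}{-2} \left(-32\right)\right) + 4356 = \left(- \frac{5 \left(\left(- \frac{1}{2}\right) \left(-1\right)\right)}{4} + 40 - 256 - \frac{1}{4} \left(\left(- \frac{1}{2}\right) \left(-1\right)\right) \left(-32\right)\right) + 4356 = \left(\left(- \frac{5}{4}\right) \frac{1}{2} + 40 - 256 - \frac{1}{8} \left(-32\right)\right) + 4356 = \left(- \frac{5}{8} + 40 - 256 + 4\right) + 4356 = - \frac{1701}{8} + 4356 = \frac{33147}{8}$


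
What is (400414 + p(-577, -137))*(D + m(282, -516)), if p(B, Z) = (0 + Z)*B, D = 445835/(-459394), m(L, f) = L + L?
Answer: 9539557427031/35338 ≈ 2.6995e+8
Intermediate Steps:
m(L, f) = 2*L
D = -34295/35338 (D = 445835*(-1/459394) = -34295/35338 ≈ -0.97048)
p(B, Z) = B*Z (p(B, Z) = Z*B = B*Z)
(400414 + p(-577, -137))*(D + m(282, -516)) = (400414 - 577*(-137))*(-34295/35338 + 2*282) = (400414 + 79049)*(-34295/35338 + 564) = 479463*(19896337/35338) = 9539557427031/35338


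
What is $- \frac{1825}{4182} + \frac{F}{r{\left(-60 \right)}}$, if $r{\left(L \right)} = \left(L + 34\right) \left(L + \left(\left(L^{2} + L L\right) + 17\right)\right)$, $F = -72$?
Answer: $- \frac{9979369}{22888086} \approx -0.43601$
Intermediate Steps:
$r{\left(L \right)} = \left(34 + L\right) \left(17 + L + 2 L^{2}\right)$ ($r{\left(L \right)} = \left(34 + L\right) \left(L + \left(\left(L^{2} + L^{2}\right) + 17\right)\right) = \left(34 + L\right) \left(L + \left(2 L^{2} + 17\right)\right) = \left(34 + L\right) \left(L + \left(17 + 2 L^{2}\right)\right) = \left(34 + L\right) \left(17 + L + 2 L^{2}\right)$)
$- \frac{1825}{4182} + \frac{F}{r{\left(-60 \right)}} = - \frac{1825}{4182} - \frac{72}{578 + 2 \left(-60\right)^{3} + 51 \left(-60\right) + 69 \left(-60\right)^{2}} = \left(-1825\right) \frac{1}{4182} - \frac{72}{578 + 2 \left(-216000\right) - 3060 + 69 \cdot 3600} = - \frac{1825}{4182} - \frac{72}{578 - 432000 - 3060 + 248400} = - \frac{1825}{4182} - \frac{72}{-186082} = - \frac{1825}{4182} - - \frac{36}{93041} = - \frac{1825}{4182} + \frac{36}{93041} = - \frac{9979369}{22888086}$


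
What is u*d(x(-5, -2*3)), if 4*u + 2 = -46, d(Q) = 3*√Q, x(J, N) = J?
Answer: -36*I*√5 ≈ -80.498*I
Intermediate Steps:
u = -12 (u = -½ + (¼)*(-46) = -½ - 23/2 = -12)
u*d(x(-5, -2*3)) = -36*√(-5) = -36*I*√5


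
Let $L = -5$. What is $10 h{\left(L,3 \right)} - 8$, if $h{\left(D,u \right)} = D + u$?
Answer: $-28$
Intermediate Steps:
$10 h{\left(L,3 \right)} - 8 = 10 \left(-5 + 3\right) - 8 = 10 \left(-2\right) - 8 = -20 - 8 = -28$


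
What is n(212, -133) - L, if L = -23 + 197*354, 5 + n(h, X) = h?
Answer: -69508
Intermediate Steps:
n(h, X) = -5 + h
L = 69715 (L = -23 + 69738 = 69715)
n(212, -133) - L = (-5 + 212) - 1*69715 = 207 - 69715 = -69508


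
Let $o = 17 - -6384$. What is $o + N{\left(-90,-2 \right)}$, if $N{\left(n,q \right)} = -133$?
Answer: $6268$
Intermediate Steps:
$o = 6401$ ($o = 17 + 6384 = 6401$)
$o + N{\left(-90,-2 \right)} = 6401 - 133 = 6268$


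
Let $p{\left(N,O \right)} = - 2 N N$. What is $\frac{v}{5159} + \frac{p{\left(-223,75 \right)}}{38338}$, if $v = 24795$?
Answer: $\frac{218743444}{98892871} \approx 2.2119$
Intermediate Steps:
$p{\left(N,O \right)} = - 2 N^{2}$
$\frac{v}{5159} + \frac{p{\left(-223,75 \right)}}{38338} = \frac{24795}{5159} + \frac{\left(-2\right) \left(-223\right)^{2}}{38338} = 24795 \cdot \frac{1}{5159} + \left(-2\right) 49729 \cdot \frac{1}{38338} = \frac{24795}{5159} - \frac{49729}{19169} = \frac{218743444}{98892871}$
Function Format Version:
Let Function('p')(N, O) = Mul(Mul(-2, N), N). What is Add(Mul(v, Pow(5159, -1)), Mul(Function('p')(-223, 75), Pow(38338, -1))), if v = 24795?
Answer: Rational(218743444, 98892871) ≈ 2.2119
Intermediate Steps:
Function('p')(N, O) = Mul(-2, Pow(N, 2))
Add(Mul(v, Pow(5159, -1)), Mul(Function('p')(-223, 75), Pow(38338, -1))) = Add(Mul(24795, Pow(5159, -1)), Mul(Mul(-2, Pow(-223, 2)), Pow(38338, -1))) = Add(Mul(24795, Rational(1, 5159)), Mul(Mul(-2, 49729), Rational(1, 38338))) = Add(Rational(24795, 5159), Mul(-99458, Rational(1, 38338))) = Add(Rational(24795, 5159), Rational(-49729, 19169)) = Rational(218743444, 98892871)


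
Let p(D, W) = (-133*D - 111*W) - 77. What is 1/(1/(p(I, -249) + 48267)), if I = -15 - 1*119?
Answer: 93651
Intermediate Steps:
I = -134 (I = -15 - 119 = -134)
p(D, W) = -77 - 133*D - 111*W
1/(1/(p(I, -249) + 48267)) = 1/(1/((-77 - 133*(-134) - 111*(-249)) + 48267)) = 1/(1/((-77 + 17822 + 27639) + 48267)) = 1/(1/(45384 + 48267)) = 1/(1/93651) = 93651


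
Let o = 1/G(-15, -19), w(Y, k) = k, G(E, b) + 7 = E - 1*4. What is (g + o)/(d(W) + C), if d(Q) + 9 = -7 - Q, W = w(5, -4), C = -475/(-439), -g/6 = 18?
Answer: 1233151/124618 ≈ 9.8954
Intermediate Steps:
G(E, b) = -11 + E (G(E, b) = -7 + (E - 1*4) = -7 + (E - 4) = -7 + (-4 + E) = -11 + E)
g = -108 (g = -6*18 = -108)
C = 475/439 (C = -475*(-1/439) = 475/439 ≈ 1.0820)
o = -1/26 (o = 1/(-11 - 15) = 1/(-26) = -1/26 ≈ -0.038462)
W = -4
d(Q) = -16 - Q (d(Q) = -9 + (-7 - Q) = -16 - Q)
(g + o)/(d(W) + C) = (-108 - 1/26)/((-16 - 1*(-4)) + 475/439) = -2809/(26*((-16 + 4) + 475/439)) = -2809/(26*(-12 + 475/439)) = -2809/(26*(-4793/439)) = -2809/26*(-439/4793) = 1233151/124618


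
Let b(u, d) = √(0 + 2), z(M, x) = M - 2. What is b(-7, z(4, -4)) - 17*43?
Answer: -731 + √2 ≈ -729.59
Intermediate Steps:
z(M, x) = -2 + M
b(u, d) = √2
b(-7, z(4, -4)) - 17*43 = √2 - 17*43 = √2 - 731 = -731 + √2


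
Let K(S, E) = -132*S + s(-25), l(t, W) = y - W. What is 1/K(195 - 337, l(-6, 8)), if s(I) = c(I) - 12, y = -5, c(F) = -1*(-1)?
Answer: 1/18733 ≈ 5.3382e-5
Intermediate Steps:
c(F) = 1
l(t, W) = -5 - W
s(I) = -11 (s(I) = 1 - 12 = -11)
K(S, E) = -11 - 132*S (K(S, E) = -132*S - 11 = -11 - 132*S)
1/K(195 - 337, l(-6, 8)) = 1/(-11 - 132*(195 - 337)) = 1/(-11 - 132*(-142)) = 1/(-11 + 18744) = 1/18733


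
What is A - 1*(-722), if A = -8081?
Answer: -7359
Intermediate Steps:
A - 1*(-722) = -8081 - 1*(-722) = -8081 + 722 = -7359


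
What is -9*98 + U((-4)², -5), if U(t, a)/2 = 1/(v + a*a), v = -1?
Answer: -10583/12 ≈ -881.92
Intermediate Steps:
U(t, a) = 2/(-1 + a²) (U(t, a) = 2/(-1 + a*a) = 2/(-1 + a²))
-9*98 + U((-4)², -5) = -9*98 + 2/(-1 + (-5)²) = -882 + 2/(-1 + 25) = -882 + 2/24 = -882 + 2*(1/24) = -882 + 1/12 = -10583/12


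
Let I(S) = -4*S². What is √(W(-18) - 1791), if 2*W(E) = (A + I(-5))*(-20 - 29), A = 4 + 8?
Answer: √365 ≈ 19.105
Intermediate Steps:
A = 12
W(E) = 2156 (W(E) = ((12 - 4*(-5)²)*(-20 - 29))/2 = ((12 - 4*25)*(-49))/2 = ((12 - 100)*(-49))/2 = (-88*(-49))/2 = (½)*4312 = 2156)
√(W(-18) - 1791) = √(2156 - 1791) = √365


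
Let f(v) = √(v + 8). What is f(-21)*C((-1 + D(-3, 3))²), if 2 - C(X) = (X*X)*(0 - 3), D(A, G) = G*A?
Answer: 30002*I*√13 ≈ 1.0817e+5*I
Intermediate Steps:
D(A, G) = A*G
C(X) = 2 + 3*X² (C(X) = 2 - X*X*(0 - 3) = 2 - X²*(-3) = 2 - (-3)*X² = 2 + 3*X²)
f(v) = √(8 + v)
f(-21)*C((-1 + D(-3, 3))²) = √(8 - 21)*(2 + 3*((-1 - 3*3)²)²) = √(-13)*(2 + 3*((-1 - 9)²)²) = (I*√13)*(2 + 3*((-10)²)²) = (I*√13)*(2 + 3*100²) = (I*√13)*(2 + 3*10000) = (I*√13)*(2 + 30000) = (I*√13)*30002 = 30002*I*√13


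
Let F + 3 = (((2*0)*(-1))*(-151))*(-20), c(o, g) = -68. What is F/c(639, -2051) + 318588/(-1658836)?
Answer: -4171869/28200212 ≈ -0.14794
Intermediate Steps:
F = -3 (F = -3 + (((2*0)*(-1))*(-151))*(-20) = -3 + ((0*(-1))*(-151))*(-20) = -3 + (0*(-151))*(-20) = -3 + 0*(-20) = -3 + 0 = -3)
F/c(639, -2051) + 318588/(-1658836) = -3/(-68) + 318588/(-1658836) = -3*(-1/68) + 318588*(-1/1658836) = 3/68 - 79647/414709 = -4171869/28200212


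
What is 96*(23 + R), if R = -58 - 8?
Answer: -4128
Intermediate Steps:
R = -66
96*(23 + R) = 96*(23 - 66) = 96*(-43) = -4128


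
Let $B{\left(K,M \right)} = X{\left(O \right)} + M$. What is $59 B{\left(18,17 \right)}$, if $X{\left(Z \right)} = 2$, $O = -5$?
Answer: $1121$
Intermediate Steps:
$B{\left(K,M \right)} = 2 + M$
$59 B{\left(18,17 \right)} = 59 \left(2 + 17\right) = 59 \cdot 19 = 1121$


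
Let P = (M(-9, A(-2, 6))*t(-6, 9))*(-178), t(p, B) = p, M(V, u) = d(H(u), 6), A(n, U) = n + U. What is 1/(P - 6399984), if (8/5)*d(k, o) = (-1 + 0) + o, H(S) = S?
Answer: -2/12793293 ≈ -1.5633e-7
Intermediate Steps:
d(k, o) = -5/8 + 5*o/8 (d(k, o) = 5*((-1 + 0) + o)/8 = 5*(-1 + o)/8 = -5/8 + 5*o/8)
A(n, U) = U + n
M(V, u) = 25/8 (M(V, u) = -5/8 + (5/8)*6 = -5/8 + 15/4 = 25/8)
P = 6675/2 (P = ((25/8)*(-6))*(-178) = -75/4*(-178) = 6675/2 ≈ 3337.5)
1/(P - 6399984) = 1/(6675/2 - 6399984) = 1/(-12793293/2) = -2/12793293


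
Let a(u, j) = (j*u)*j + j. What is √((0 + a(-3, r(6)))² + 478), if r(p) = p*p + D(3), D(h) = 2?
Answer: 13*√109106 ≈ 4294.1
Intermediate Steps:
r(p) = 2 + p² (r(p) = p*p + 2 = p² + 2 = 2 + p²)
a(u, j) = j + u*j² (a(u, j) = u*j² + j = j + u*j²)
√((0 + a(-3, r(6)))² + 478) = √((0 + (2 + 6²)*(1 + (2 + 6²)*(-3)))² + 478) = √((0 + (2 + 36)*(1 + (2 + 36)*(-3)))² + 478) = √((0 + 38*(1 + 38*(-3)))² + 478) = √((0 + 38*(1 - 114))² + 478) = √((0 + 38*(-113))² + 478) = √((0 - 4294)² + 478) = √((-4294)² + 478) = √(18438436 + 478) = √18438914 = 13*√109106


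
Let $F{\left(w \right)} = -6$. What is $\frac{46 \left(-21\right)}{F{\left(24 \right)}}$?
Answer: $161$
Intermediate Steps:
$\frac{46 \left(-21\right)}{F{\left(24 \right)}} = \frac{46 \left(-21\right)}{-6} = \left(-966\right) \left(- \frac{1}{6}\right) = 161$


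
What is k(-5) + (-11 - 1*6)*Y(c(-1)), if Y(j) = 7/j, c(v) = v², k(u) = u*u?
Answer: -94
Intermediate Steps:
k(u) = u²
k(-5) + (-11 - 1*6)*Y(c(-1)) = (-5)² + (-11 - 1*6)*(7/((-1)²)) = 25 + (-11 - 6)*(7/1) = 25 - 119 = -94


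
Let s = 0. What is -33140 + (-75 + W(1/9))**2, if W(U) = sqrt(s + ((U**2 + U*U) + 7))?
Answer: -33140 + (675 - sqrt(569))**2/81 ≈ -27906.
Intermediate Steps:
W(U) = sqrt(7 + 2*U**2) (W(U) = sqrt(0 + ((U**2 + U*U) + 7)) = sqrt(0 + ((U**2 + U**2) + 7)) = sqrt(0 + (2*U**2 + 7)) = sqrt(0 + (7 + 2*U**2)) = sqrt(7 + 2*U**2))
-33140 + (-75 + W(1/9))**2 = -33140 + (-75 + sqrt(7 + 2*(1/9)**2))**2 = -33140 + (-75 + sqrt(7 + 2*(1/81)))**2 = -33140 + (-75 + sqrt(7 + 2/81))**2 = -33140 + (-75 + sqrt(569/81))**2 = -33140 + (-75 + sqrt(569)/9)**2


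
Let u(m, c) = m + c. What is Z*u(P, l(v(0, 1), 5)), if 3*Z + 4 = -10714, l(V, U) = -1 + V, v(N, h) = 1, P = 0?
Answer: 0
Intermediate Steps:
u(m, c) = c + m
Z = -10718/3 (Z = -4/3 + (⅓)*(-10714) = -4/3 - 10714/3 = -10718/3 ≈ -3572.7)
Z*u(P, l(v(0, 1), 5)) = -10718*((-1 + 1) + 0)/3 = -10718*(0 + 0)/3 = -10718/3*0 = 0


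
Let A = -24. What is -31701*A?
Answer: 760824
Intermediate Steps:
-31701*A = -31701*(-24) = 760824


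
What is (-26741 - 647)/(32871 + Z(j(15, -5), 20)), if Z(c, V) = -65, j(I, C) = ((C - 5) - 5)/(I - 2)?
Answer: -13694/16403 ≈ -0.83485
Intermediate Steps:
j(I, C) = (-10 + C)/(-2 + I) (j(I, C) = ((-5 + C) - 5)/(-2 + I) = (-10 + C)/(-2 + I))
(-26741 - 647)/(32871 + Z(j(15, -5), 20)) = (-26741 - 647)/(32871 - 65) = -27388/32806 = -27388*1/32806 = -13694/16403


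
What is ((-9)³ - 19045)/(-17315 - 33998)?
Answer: 19774/51313 ≈ 0.38536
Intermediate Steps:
((-9)³ - 19045)/(-17315 - 33998) = (-729 - 19045)/(-51313) = -19774*(-1/51313) = 19774/51313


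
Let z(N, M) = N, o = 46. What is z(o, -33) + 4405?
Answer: 4451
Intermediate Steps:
z(o, -33) + 4405 = 46 + 4405 = 4451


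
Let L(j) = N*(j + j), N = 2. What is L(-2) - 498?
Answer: -506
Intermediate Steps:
L(j) = 4*j (L(j) = 2*(j + j) = 2*(2*j) = 4*j)
L(-2) - 498 = 4*(-2) - 498 = -8 - 498 = -506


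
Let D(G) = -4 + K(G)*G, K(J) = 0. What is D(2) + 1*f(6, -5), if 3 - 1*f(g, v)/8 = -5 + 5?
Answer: 20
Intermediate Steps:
f(g, v) = 24 (f(g, v) = 24 - 8*(-5 + 5) = 24 - 8*0 = 24 + 0 = 24)
D(G) = -4 (D(G) = -4 + 0*G = -4 + 0 = -4)
D(2) + 1*f(6, -5) = -4 + 1*24 = -4 + 24 = 20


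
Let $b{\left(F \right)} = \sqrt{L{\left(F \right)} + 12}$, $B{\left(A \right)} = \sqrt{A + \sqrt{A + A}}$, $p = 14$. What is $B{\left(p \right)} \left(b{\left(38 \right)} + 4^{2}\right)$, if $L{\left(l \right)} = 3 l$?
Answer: $\sqrt{14 + 2 \sqrt{7}} \left(16 + 3 \sqrt{14}\right) \approx 119.58$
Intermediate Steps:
$B{\left(A \right)} = \sqrt{A + \sqrt{2} \sqrt{A}}$ ($B{\left(A \right)} = \sqrt{A + \sqrt{2 A}} = \sqrt{A + \sqrt{2} \sqrt{A}}$)
$b{\left(F \right)} = \sqrt{12 + 3 F}$ ($b{\left(F \right)} = \sqrt{3 F + 12} = \sqrt{12 + 3 F}$)
$B{\left(p \right)} \left(b{\left(38 \right)} + 4^{2}\right) = \sqrt{14 + \sqrt{2} \sqrt{14}} \left(\sqrt{12 + 3 \cdot 38} + 4^{2}\right) = \sqrt{14 + 2 \sqrt{7}} \left(\sqrt{12 + 114} + 16\right) = \sqrt{14 + 2 \sqrt{7}} \left(\sqrt{126} + 16\right) = \sqrt{14 + 2 \sqrt{7}} \left(3 \sqrt{14} + 16\right) = \sqrt{14 + 2 \sqrt{7}} \left(16 + 3 \sqrt{14}\right)$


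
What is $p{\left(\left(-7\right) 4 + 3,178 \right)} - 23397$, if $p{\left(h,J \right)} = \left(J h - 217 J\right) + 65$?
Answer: $-66408$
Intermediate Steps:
$p{\left(h,J \right)} = 65 - 217 J + J h$ ($p{\left(h,J \right)} = \left(- 217 J + J h\right) + 65 = 65 - 217 J + J h$)
$p{\left(\left(-7\right) 4 + 3,178 \right)} - 23397 = \left(65 - 38626 + 178 \left(\left(-7\right) 4 + 3\right)\right) - 23397 = \left(65 - 38626 + 178 \left(-28 + 3\right)\right) - 23397 = \left(65 - 38626 + 178 \left(-25\right)\right) - 23397 = \left(65 - 38626 - 4450\right) - 23397 = -43011 - 23397 = -66408$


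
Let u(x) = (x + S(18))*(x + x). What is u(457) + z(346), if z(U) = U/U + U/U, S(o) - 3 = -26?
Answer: 396678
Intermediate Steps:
S(o) = -23 (S(o) = 3 - 26 = -23)
z(U) = 2 (z(U) = 1 + 1 = 2)
u(x) = 2*x*(-23 + x) (u(x) = (x - 23)*(x + x) = (-23 + x)*(2*x) = 2*x*(-23 + x))
u(457) + z(346) = 2*457*(-23 + 457) + 2 = 2*457*434 + 2 = 396676 + 2 = 396678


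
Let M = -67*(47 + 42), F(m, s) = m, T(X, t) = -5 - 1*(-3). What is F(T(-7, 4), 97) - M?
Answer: 5961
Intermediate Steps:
T(X, t) = -2 (T(X, t) = -5 + 3 = -2)
M = -5963 (M = -67*89 = -5963)
F(T(-7, 4), 97) - M = -2 - 1*(-5963) = -2 + 5963 = 5961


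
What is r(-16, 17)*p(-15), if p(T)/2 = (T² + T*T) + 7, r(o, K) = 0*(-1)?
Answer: 0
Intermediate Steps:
r(o, K) = 0
p(T) = 14 + 4*T² (p(T) = 2*((T² + T*T) + 7) = 2*((T² + T²) + 7) = 2*(2*T² + 7) = 2*(7 + 2*T²) = 14 + 4*T²)
r(-16, 17)*p(-15) = 0*(14 + 4*(-15)²) = 0*(14 + 4*225) = 0*(14 + 900) = 0*914 = 0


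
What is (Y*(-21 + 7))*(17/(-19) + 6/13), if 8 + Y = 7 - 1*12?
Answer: -1498/19 ≈ -78.842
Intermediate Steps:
Y = -13 (Y = -8 + (7 - 1*12) = -8 + (7 - 12) = -8 - 5 = -13)
(Y*(-21 + 7))*(17/(-19) + 6/13) = (-13*(-21 + 7))*(17/(-19) + 6/13) = (-13*(-14))*(17*(-1/19) + 6*(1/13)) = 182*(-17/19 + 6/13) = 182*(-107/247) = -1498/19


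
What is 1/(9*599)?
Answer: 1/5391 ≈ 0.00018549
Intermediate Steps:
1/(9*599) = 1/5391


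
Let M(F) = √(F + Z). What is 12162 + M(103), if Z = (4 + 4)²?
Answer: 12162 + √167 ≈ 12175.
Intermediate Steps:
Z = 64 (Z = 8² = 64)
M(F) = √(64 + F) (M(F) = √(F + 64) = √(64 + F))
12162 + M(103) = 12162 + √(64 + 103) = 12162 + √167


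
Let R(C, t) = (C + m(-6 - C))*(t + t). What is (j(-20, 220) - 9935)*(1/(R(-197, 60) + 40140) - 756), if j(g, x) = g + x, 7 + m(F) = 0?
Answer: 7683484391/1044 ≈ 7.3597e+6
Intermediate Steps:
m(F) = -7 (m(F) = -7 + 0 = -7)
R(C, t) = 2*t*(-7 + C) (R(C, t) = (C - 7)*(t + t) = (-7 + C)*(2*t) = 2*t*(-7 + C))
(j(-20, 220) - 9935)*(1/(R(-197, 60) + 40140) - 756) = ((-20 + 220) - 9935)*(1/(2*60*(-7 - 197) + 40140) - 756) = (200 - 9935)*(1/(2*60*(-204) + 40140) - 756) = -9735*(1/(-24480 + 40140) - 756) = -9735*(1/15660 - 756) = -9735*(-11838959/15660) = 7683484391/1044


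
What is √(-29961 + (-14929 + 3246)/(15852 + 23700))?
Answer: I*√732348017790/4944 ≈ 173.09*I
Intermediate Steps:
√(-29961 + (-14929 + 3246)/(15852 + 23700)) = √(-29961 - 11683/39552) = √(-1185029155/39552) = I*√732348017790/4944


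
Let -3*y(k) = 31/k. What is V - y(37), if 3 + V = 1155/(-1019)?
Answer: -435943/113109 ≈ -3.8542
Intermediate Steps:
V = -4212/1019 (V = -3 + 1155/(-1019) = -3 + 1155*(-1/1019) = -3 - 1155/1019 = -4212/1019 ≈ -4.1335)
y(k) = -31/(3*k)
V - y(37) = -4212/1019 - (-31)/(3*37) = -4212/1019 - 1*(-31/111) = -4212/1019 + 31/111 = -435943/113109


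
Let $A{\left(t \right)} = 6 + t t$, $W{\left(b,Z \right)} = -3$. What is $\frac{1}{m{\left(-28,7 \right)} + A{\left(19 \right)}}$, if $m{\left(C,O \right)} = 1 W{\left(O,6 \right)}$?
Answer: $\frac{1}{364} \approx 0.0027473$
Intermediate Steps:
$m{\left(C,O \right)} = -3$ ($m{\left(C,O \right)} = 1 \left(-3\right) = -3$)
$A{\left(t \right)} = 6 + t^{2}$
$\frac{1}{m{\left(-28,7 \right)} + A{\left(19 \right)}} = \frac{1}{-3 + \left(6 + 19^{2}\right)} = \frac{1}{-3 + \left(6 + 361\right)} = \frac{1}{-3 + 367} = \frac{1}{364}$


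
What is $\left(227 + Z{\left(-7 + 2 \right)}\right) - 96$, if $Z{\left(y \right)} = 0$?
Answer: $131$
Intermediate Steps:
$\left(227 + Z{\left(-7 + 2 \right)}\right) - 96 = \left(227 + 0\right) - 96 = 227 - 96 = 131$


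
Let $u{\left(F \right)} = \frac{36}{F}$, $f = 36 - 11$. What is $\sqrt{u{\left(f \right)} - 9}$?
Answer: $\frac{3 i \sqrt{21}}{5} \approx 2.7495 i$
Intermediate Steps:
$f = 25$ ($f = 36 - 11 = 25$)
$\sqrt{u{\left(f \right)} - 9} = \sqrt{\frac{36}{25} - 9} = \sqrt{- \frac{189}{25}} = \frac{3 i \sqrt{21}}{5}$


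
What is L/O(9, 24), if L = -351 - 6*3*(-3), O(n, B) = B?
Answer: -99/8 ≈ -12.375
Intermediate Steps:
L = -297 (L = -351 - 18*(-3) = -351 + 54 = -297)
L/O(9, 24) = -297/24 = -297*1/24 = -99/8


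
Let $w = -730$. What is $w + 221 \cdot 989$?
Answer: $217839$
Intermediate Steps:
$w + 221 \cdot 989 = -730 + 221 \cdot 989 = -730 + 218569 = 217839$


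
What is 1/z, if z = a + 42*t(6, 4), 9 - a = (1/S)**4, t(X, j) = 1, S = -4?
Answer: 256/13055 ≈ 0.019609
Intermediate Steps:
a = 2303/256 (a = 9 - (1/(-4))**4 = 9 - (-1/4)**4 = 9 - 1*1/256 = 9 - 1/256 = 2303/256 ≈ 8.9961)
z = 13055/256 (z = 2303/256 + 42*1 = 2303/256 + 42 = 13055/256 ≈ 50.996)
1/z = 1/(13055/256) = 256/13055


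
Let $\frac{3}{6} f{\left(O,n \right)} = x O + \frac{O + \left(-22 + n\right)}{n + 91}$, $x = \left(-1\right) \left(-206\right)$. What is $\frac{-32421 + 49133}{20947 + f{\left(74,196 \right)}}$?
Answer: $\frac{4796344}{14762341} \approx 0.3249$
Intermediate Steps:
$x = 206$
$f{\left(O,n \right)} = 412 O + \frac{2 \left(-22 + O + n\right)}{91 + n}$ ($f{\left(O,n \right)} = 2 \left(206 O + \frac{O + \left(-22 + n\right)}{n + 91}\right) = 2 \left(206 O + \frac{-22 + O + n}{91 + n}\right) = 412 O + \frac{2 \left(-22 + O + n\right)}{91 + n}$)
$\frac{-32421 + 49133}{20947 + f{\left(74,196 \right)}} = \frac{-32421 + 49133}{20947 + \frac{2 \left(-22 + 196 + 18747 \cdot 74 + 206 \cdot 74 \cdot 196\right)}{91 + 196}} = \frac{16712}{20947 + \frac{2 \left(-22 + 196 + 1387278 + 2987824\right)}{287}} = \frac{16712}{20947 + 2 \cdot \frac{1}{287} \cdot 4375276} = \frac{16712}{20947 + \frac{8750552}{287}} = \frac{16712}{\frac{14762341}{287}} = 16712 \cdot \frac{287}{14762341} = \frac{4796344}{14762341}$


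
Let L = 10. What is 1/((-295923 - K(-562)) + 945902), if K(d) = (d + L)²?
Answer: 1/345275 ≈ 2.8962e-6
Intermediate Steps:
K(d) = (10 + d)² (K(d) = (d + 10)² = (10 + d)²)
1/((-295923 - K(-562)) + 945902) = 1/((-295923 - (10 - 562)²) + 945902) = 1/((-295923 - 1*(-552)²) + 945902) = 1/((-295923 - 1*304704) + 945902) = 1/((-295923 - 304704) + 945902) = 1/(-600627 + 945902) = 1/345275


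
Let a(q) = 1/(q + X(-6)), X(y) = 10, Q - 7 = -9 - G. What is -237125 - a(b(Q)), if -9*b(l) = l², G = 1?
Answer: -2134126/9 ≈ -2.3713e+5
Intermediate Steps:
Q = -3 (Q = 7 + (-9 - 1*1) = 7 + (-9 - 1) = 7 - 10 = -3)
b(l) = -l²/9
a(q) = 1/(10 + q) (a(q) = 1/(q + 10) = 1/(10 + q))
-237125 - a(b(Q)) = -237125 - 1/(10 - ⅑*(-3)²) = -237125 - 1/(10 - ⅑*9) = -237125 - 1/(10 - 1) = -237125 - 1/9 = -237125 - 1*⅑ = -237125 - ⅑ = -2134126/9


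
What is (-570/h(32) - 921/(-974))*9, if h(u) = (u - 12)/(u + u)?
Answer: -15980895/974 ≈ -16408.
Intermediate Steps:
h(u) = (-12 + u)/(2*u) (h(u) = (-12 + u)/((2*u)) = (-12 + u)*(1/(2*u)) = (-12 + u)/(2*u))
(-570/h(32) - 921/(-974))*9 = (-570*64/(-12 + 32) - 921/(-974))*9 = (-570/((1/2)*(1/32)*20) - 921*(-1/974))*9 = (-570/5/16 + 921/974)*9 = (-570*16/5 + 921/974)*9 = (-1824 + 921/974)*9 = -1775655/974*9 = -15980895/974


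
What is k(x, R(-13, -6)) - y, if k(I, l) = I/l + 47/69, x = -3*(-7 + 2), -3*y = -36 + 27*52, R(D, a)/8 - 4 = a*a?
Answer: 2016911/4416 ≈ 456.73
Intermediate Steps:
R(D, a) = 32 + 8*a**2 (R(D, a) = 32 + 8*(a*a) = 32 + 8*a**2)
y = -456 (y = -(-36 + 27*52)/3 = -(-36 + 1404)/3 = -1/3*1368 = -456)
x = 15 (x = -3*(-5) = 15)
k(I, l) = 47/69 + I/l (k(I, l) = I/l + 47*(1/69) = I/l + 47/69 = 47/69 + I/l)
k(x, R(-13, -6)) - y = (47/69 + 15/(32 + 8*(-6)**2)) - 1*(-456) = (47/69 + 15/(32 + 8*36)) + 456 = (47/69 + 15/(32 + 288)) + 456 = (47/69 + 15/320) + 456 = (47/69 + 15*(1/320)) + 456 = (47/69 + 3/64) + 456 = 3215/4416 + 456 = 2016911/4416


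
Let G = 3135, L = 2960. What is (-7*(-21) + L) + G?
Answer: 6242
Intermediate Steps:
(-7*(-21) + L) + G = (-7*(-21) + 2960) + 3135 = (147 + 2960) + 3135 = 3107 + 3135 = 6242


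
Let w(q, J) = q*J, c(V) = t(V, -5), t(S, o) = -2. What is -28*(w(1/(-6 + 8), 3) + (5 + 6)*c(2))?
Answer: 574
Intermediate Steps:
c(V) = -2
w(q, J) = J*q
-28*(w(1/(-6 + 8), 3) + (5 + 6)*c(2)) = -28*(3/(-6 + 8) + (5 + 6)*(-2)) = -28*(3/2 + 11*(-2)) = -28*(3*(1/2) - 22) = -28*(3/2 - 22) = -28*(-41/2) = 574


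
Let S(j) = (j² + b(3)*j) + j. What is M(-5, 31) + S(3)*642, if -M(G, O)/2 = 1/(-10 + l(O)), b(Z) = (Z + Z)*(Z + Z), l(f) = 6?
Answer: 154081/2 ≈ 77041.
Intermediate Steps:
b(Z) = 4*Z² (b(Z) = (2*Z)*(2*Z) = 4*Z²)
S(j) = j² + 37*j (S(j) = (j² + (4*3²)*j) + j = (j² + (4*9)*j) + j = (j² + 36*j) + j = j² + 37*j)
M(G, O) = ½ (M(G, O) = -2/(-10 + 6) = -2/(-4) = -2*(-¼) = ½)
M(-5, 31) + S(3)*642 = ½ + (3*(37 + 3))*642 = ½ + (3*40)*642 = ½ + 120*642 = ½ + 77040 = 154081/2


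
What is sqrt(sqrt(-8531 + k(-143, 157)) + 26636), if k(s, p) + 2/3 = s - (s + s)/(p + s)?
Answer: sqrt(11746476 + 21*I*sqrt(3816519))/21 ≈ 163.21 + 0.285*I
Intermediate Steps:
k(s, p) = -2/3 + s - 2*s/(p + s) (k(s, p) = -2/3 + (s - (s + s)/(p + s)) = -2/3 + (s - 2*s/(p + s)) = -2/3 + s - 2*s/(p + s))
sqrt(sqrt(-8531 + k(-143, 157)) + 26636) = sqrt(sqrt(-8531 + ((-143)**2 - 8/3*(-143) - 2/3*157 + 157*(-143))/(157 - 143)) + 26636) = sqrt(sqrt(-8531 + (20449 + 1144/3 - 314/3 - 22451)/14) + 26636) = sqrt(sqrt(-8531 + (1/14)*(-5176/3)) + 26636) = sqrt(sqrt(-8531 - 2588/21) + 26636) = sqrt(sqrt(-181739/21) + 26636) = sqrt(I*sqrt(3816519)/21 + 26636) = sqrt(26636 + I*sqrt(3816519)/21)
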